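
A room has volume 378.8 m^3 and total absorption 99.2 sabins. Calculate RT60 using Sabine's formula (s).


Given values:
  V = 378.8 m^3
  A = 99.2 sabins
Formula: RT60 = 0.161 * V / A
Numerator: 0.161 * 378.8 = 60.9868
RT60 = 60.9868 / 99.2 = 0.615

0.615 s


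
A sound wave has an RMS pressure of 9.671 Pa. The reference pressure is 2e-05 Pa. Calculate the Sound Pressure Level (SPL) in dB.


Given values:
  p = 9.671 Pa
  p_ref = 2e-05 Pa
Formula: SPL = 20 * log10(p / p_ref)
Compute ratio: p / p_ref = 9.671 / 2e-05 = 483550
Compute log10: log10(483550) = 5.684441
Multiply: SPL = 20 * 5.684441 = 113.69

113.69 dB


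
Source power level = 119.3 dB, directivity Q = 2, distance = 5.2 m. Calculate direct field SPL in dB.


Given values:
  Lw = 119.3 dB, Q = 2, r = 5.2 m
Formula: SPL = Lw + 10 * log10(Q / (4 * pi * r^2))
Compute 4 * pi * r^2 = 4 * pi * 5.2^2 = 339.7947
Compute Q / denom = 2 / 339.7947 = 0.00588591
Compute 10 * log10(0.00588591) = -22.3019
SPL = 119.3 + (-22.3019) = 97.0

97.0 dB


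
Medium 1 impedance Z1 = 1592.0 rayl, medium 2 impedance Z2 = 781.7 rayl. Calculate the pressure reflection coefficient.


Given values:
  Z1 = 1592.0 rayl, Z2 = 781.7 rayl
Formula: R = (Z2 - Z1) / (Z2 + Z1)
Numerator: Z2 - Z1 = 781.7 - 1592.0 = -810.3
Denominator: Z2 + Z1 = 781.7 + 1592.0 = 2373.7
R = -810.3 / 2373.7 = -0.3414

-0.3414


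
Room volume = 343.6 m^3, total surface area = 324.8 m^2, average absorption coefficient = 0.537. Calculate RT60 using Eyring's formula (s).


Given values:
  V = 343.6 m^3, S = 324.8 m^2, alpha = 0.537
Formula: RT60 = 0.161 * V / (-S * ln(1 - alpha))
Compute ln(1 - 0.537) = ln(0.463) = -0.770028
Denominator: -324.8 * -0.770028 = 250.1051
Numerator: 0.161 * 343.6 = 55.3196
RT60 = 55.3196 / 250.1051 = 0.221

0.221 s


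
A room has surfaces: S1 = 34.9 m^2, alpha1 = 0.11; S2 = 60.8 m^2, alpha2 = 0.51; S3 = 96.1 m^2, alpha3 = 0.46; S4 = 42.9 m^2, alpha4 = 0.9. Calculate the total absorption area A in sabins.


Given surfaces:
  Surface 1: 34.9 * 0.11 = 3.839
  Surface 2: 60.8 * 0.51 = 31.008
  Surface 3: 96.1 * 0.46 = 44.206
  Surface 4: 42.9 * 0.9 = 38.61
Formula: A = sum(Si * alpha_i)
A = 3.839 + 31.008 + 44.206 + 38.61
A = 117.66

117.66 sabins


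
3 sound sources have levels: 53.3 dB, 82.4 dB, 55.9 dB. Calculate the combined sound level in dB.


Formula: L_total = 10 * log10( sum(10^(Li/10)) )
  Source 1: 10^(53.3/10) = 213796.209
  Source 2: 10^(82.4/10) = 173780082.8749
  Source 3: 10^(55.9/10) = 389045.145
Sum of linear values = 174382924.2289
L_total = 10 * log10(174382924.2289) = 82.42

82.42 dB


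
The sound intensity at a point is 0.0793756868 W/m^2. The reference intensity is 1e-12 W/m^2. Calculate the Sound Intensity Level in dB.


Given values:
  I = 0.0793756868 W/m^2
  I_ref = 1e-12 W/m^2
Formula: SIL = 10 * log10(I / I_ref)
Compute ratio: I / I_ref = 79375686800
Compute log10: log10(79375686800) = 10.899687
Multiply: SIL = 10 * 10.899687 = 109.0

109.0 dB


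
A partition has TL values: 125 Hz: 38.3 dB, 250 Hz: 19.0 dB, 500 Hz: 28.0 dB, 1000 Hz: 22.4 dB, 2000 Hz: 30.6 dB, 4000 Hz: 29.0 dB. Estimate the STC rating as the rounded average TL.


Given TL values at each frequency:
  125 Hz: 38.3 dB
  250 Hz: 19.0 dB
  500 Hz: 28.0 dB
  1000 Hz: 22.4 dB
  2000 Hz: 30.6 dB
  4000 Hz: 29.0 dB
Formula: STC ~ round(average of TL values)
Sum = 38.3 + 19.0 + 28.0 + 22.4 + 30.6 + 29.0 = 167.3
Average = 167.3 / 6 = 27.88
Rounded: 28

28


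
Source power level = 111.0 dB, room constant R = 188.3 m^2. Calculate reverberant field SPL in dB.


Given values:
  Lw = 111.0 dB, R = 188.3 m^2
Formula: SPL = Lw + 10 * log10(4 / R)
Compute 4 / R = 4 / 188.3 = 0.021243
Compute 10 * log10(0.021243) = -16.7278
SPL = 111.0 + (-16.7278) = 94.27

94.27 dB


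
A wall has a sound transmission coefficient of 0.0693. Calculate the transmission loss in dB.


Given values:
  tau = 0.0693
Formula: TL = 10 * log10(1 / tau)
Compute 1 / tau = 1 / 0.0693 = 14.43
Compute log10(14.43) = 1.159266
TL = 10 * 1.159266 = 11.59

11.59 dB


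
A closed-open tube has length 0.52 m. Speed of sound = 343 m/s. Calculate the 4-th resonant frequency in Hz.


Given values:
  Tube type: closed-open, L = 0.52 m, c = 343 m/s, n = 4
Formula: f_n = (2n - 1) * c / (4 * L)
Compute 2n - 1 = 2*4 - 1 = 7
Compute 4 * L = 4 * 0.52 = 2.08
f = 7 * 343 / 2.08
f = 1154.33

1154.33 Hz


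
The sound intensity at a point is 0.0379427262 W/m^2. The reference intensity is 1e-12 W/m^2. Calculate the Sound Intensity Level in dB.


Given values:
  I = 0.0379427262 W/m^2
  I_ref = 1e-12 W/m^2
Formula: SIL = 10 * log10(I / I_ref)
Compute ratio: I / I_ref = 37942726200
Compute log10: log10(37942726200) = 10.579129
Multiply: SIL = 10 * 10.579129 = 105.79

105.79 dB


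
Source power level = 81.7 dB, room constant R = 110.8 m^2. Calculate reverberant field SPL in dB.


Given values:
  Lw = 81.7 dB, R = 110.8 m^2
Formula: SPL = Lw + 10 * log10(4 / R)
Compute 4 / R = 4 / 110.8 = 0.036101
Compute 10 * log10(0.036101) = -14.4248
SPL = 81.7 + (-14.4248) = 67.28

67.28 dB


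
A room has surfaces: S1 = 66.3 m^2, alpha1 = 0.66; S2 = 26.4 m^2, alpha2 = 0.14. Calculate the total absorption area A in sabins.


Given surfaces:
  Surface 1: 66.3 * 0.66 = 43.758
  Surface 2: 26.4 * 0.14 = 3.696
Formula: A = sum(Si * alpha_i)
A = 43.758 + 3.696
A = 47.45

47.45 sabins


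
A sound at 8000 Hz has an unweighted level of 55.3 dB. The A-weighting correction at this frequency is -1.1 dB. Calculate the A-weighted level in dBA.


Given values:
  SPL = 55.3 dB
  A-weighting at 8000 Hz = -1.1 dB
Formula: L_A = SPL + A_weight
L_A = 55.3 + (-1.1)
L_A = 54.2

54.2 dBA


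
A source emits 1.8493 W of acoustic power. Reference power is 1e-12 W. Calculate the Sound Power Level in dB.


Given values:
  W = 1.8493 W
  W_ref = 1e-12 W
Formula: SWL = 10 * log10(W / W_ref)
Compute ratio: W / W_ref = 1849300000000
Compute log10: log10(1849300000000) = 12.267007
Multiply: SWL = 10 * 12.267007 = 122.67

122.67 dB


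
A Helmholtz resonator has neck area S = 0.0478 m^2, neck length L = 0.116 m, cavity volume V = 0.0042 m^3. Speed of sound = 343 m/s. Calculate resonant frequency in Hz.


Given values:
  S = 0.0478 m^2, L = 0.116 m, V = 0.0042 m^3, c = 343 m/s
Formula: f = (c / (2*pi)) * sqrt(S / (V * L))
Compute V * L = 0.0042 * 0.116 = 0.0004872
Compute S / (V * L) = 0.0478 / 0.0004872 = 98.1117
Compute sqrt(98.1117) = 9.905135
Compute c / (2*pi) = 343 / 6.283185 = 54.590148
f = 54.590148 * 9.905135 = 540.72

540.72 Hz


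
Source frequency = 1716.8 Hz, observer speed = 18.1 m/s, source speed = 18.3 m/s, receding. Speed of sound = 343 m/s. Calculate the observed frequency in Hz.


Given values:
  f_s = 1716.8 Hz, v_o = 18.1 m/s, v_s = 18.3 m/s
  Direction: receding
Formula: f_o = f_s * (c - v_o) / (c + v_s)
Numerator: c - v_o = 343 - 18.1 = 324.9
Denominator: c + v_s = 343 + 18.3 = 361.3
f_o = 1716.8 * 324.9 / 361.3 = 1543.84

1543.84 Hz


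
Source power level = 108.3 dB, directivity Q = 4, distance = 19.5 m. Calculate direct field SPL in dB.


Given values:
  Lw = 108.3 dB, Q = 4, r = 19.5 m
Formula: SPL = Lw + 10 * log10(Q / (4 * pi * r^2))
Compute 4 * pi * r^2 = 4 * pi * 19.5^2 = 4778.3624
Compute Q / denom = 4 / 4778.3624 = 0.00083711
Compute 10 * log10(0.00083711) = -30.7722
SPL = 108.3 + (-30.7722) = 77.53

77.53 dB


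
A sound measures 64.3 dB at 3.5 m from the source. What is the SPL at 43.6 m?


Given values:
  SPL1 = 64.3 dB, r1 = 3.5 m, r2 = 43.6 m
Formula: SPL2 = SPL1 - 20 * log10(r2 / r1)
Compute ratio: r2 / r1 = 43.6 / 3.5 = 12.4571
Compute log10: log10(12.4571) = 1.095417
Compute drop: 20 * 1.095417 = 21.9083
SPL2 = 64.3 - 21.9083 = 42.39

42.39 dB


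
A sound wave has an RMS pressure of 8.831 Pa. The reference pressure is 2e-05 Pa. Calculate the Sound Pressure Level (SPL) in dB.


Given values:
  p = 8.831 Pa
  p_ref = 2e-05 Pa
Formula: SPL = 20 * log10(p / p_ref)
Compute ratio: p / p_ref = 8.831 / 2e-05 = 441550
Compute log10: log10(441550) = 5.64498
Multiply: SPL = 20 * 5.64498 = 112.9

112.9 dB


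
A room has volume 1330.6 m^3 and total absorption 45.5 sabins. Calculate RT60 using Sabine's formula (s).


Given values:
  V = 1330.6 m^3
  A = 45.5 sabins
Formula: RT60 = 0.161 * V / A
Numerator: 0.161 * 1330.6 = 214.2266
RT60 = 214.2266 / 45.5 = 4.708

4.708 s


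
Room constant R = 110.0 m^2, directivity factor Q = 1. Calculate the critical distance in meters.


Given values:
  R = 110.0 m^2, Q = 1
Formula: d_c = 0.141 * sqrt(Q * R)
Compute Q * R = 1 * 110.0 = 110.0
Compute sqrt(110.0) = 10.4881
d_c = 0.141 * 10.4881 = 1.479

1.479 m


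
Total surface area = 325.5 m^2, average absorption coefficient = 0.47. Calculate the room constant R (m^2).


Given values:
  S = 325.5 m^2, alpha = 0.47
Formula: R = S * alpha / (1 - alpha)
Numerator: 325.5 * 0.47 = 152.985
Denominator: 1 - 0.47 = 0.53
R = 152.985 / 0.53 = 288.65

288.65 m^2


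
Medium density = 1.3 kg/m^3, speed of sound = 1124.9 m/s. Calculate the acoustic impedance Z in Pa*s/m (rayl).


Given values:
  rho = 1.3 kg/m^3
  c = 1124.9 m/s
Formula: Z = rho * c
Z = 1.3 * 1124.9
Z = 1462.37

1462.37 rayl


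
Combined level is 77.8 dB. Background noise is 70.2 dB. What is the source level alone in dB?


Given values:
  L_total = 77.8 dB, L_bg = 70.2 dB
Formula: L_source = 10 * log10(10^(L_total/10) - 10^(L_bg/10))
Convert to linear:
  10^(77.8/10) = 60255958.6074
  10^(70.2/10) = 10471285.4805
Difference: 60255958.6074 - 10471285.4805 = 49784673.1269
L_source = 10 * log10(49784673.1269) = 76.97

76.97 dB


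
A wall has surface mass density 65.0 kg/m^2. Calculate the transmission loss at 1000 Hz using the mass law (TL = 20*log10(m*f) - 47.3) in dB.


Given values:
  m = 65.0 kg/m^2, f = 1000 Hz
Formula: TL = 20 * log10(m * f) - 47.3
Compute m * f = 65.0 * 1000 = 65000.0
Compute log10(65000.0) = 4.812913
Compute 20 * 4.812913 = 96.2583
TL = 96.2583 - 47.3 = 48.96

48.96 dB


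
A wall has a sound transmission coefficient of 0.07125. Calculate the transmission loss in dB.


Given values:
  tau = 0.07125
Formula: TL = 10 * log10(1 / tau)
Compute 1 / tau = 1 / 0.07125 = 14.0351
Compute log10(14.0351) = 1.147216
TL = 10 * 1.147216 = 11.47

11.47 dB


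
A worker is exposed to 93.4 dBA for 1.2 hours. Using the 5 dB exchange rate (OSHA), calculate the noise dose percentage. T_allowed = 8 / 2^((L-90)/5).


Given values:
  L = 93.4 dBA, T = 1.2 hours
Formula: T_allowed = 8 / 2^((L - 90) / 5)
Compute exponent: (93.4 - 90) / 5 = 0.68
Compute 2^(0.68) = 1.60214
T_allowed = 8 / 1.60214 = 4.993321 hours
Dose = (T / T_allowed) * 100
Dose = (1.2 / 4.993321) * 100 = 24.03

24.03 %


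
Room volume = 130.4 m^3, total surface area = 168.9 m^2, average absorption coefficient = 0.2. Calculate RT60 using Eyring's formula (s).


Given values:
  V = 130.4 m^3, S = 168.9 m^2, alpha = 0.2
Formula: RT60 = 0.161 * V / (-S * ln(1 - alpha))
Compute ln(1 - 0.2) = ln(0.8) = -0.223144
Denominator: -168.9 * -0.223144 = 37.689
Numerator: 0.161 * 130.4 = 20.9944
RT60 = 20.9944 / 37.689 = 0.557

0.557 s


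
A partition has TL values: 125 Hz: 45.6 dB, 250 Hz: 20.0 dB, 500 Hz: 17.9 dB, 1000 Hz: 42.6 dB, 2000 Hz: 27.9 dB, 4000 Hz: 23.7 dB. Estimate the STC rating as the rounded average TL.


Given TL values at each frequency:
  125 Hz: 45.6 dB
  250 Hz: 20.0 dB
  500 Hz: 17.9 dB
  1000 Hz: 42.6 dB
  2000 Hz: 27.9 dB
  4000 Hz: 23.7 dB
Formula: STC ~ round(average of TL values)
Sum = 45.6 + 20.0 + 17.9 + 42.6 + 27.9 + 23.7 = 177.7
Average = 177.7 / 6 = 29.62
Rounded: 30

30


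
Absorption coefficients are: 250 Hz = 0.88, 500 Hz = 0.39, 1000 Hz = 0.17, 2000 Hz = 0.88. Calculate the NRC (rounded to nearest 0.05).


Given values:
  a_250 = 0.88, a_500 = 0.39
  a_1000 = 0.17, a_2000 = 0.88
Formula: NRC = (a250 + a500 + a1000 + a2000) / 4
Sum = 0.88 + 0.39 + 0.17 + 0.88 = 2.32
NRC = 2.32 / 4 = 0.58
Rounded to nearest 0.05: 0.6

0.6


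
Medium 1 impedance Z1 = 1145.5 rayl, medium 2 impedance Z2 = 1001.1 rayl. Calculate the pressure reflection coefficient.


Given values:
  Z1 = 1145.5 rayl, Z2 = 1001.1 rayl
Formula: R = (Z2 - Z1) / (Z2 + Z1)
Numerator: Z2 - Z1 = 1001.1 - 1145.5 = -144.4
Denominator: Z2 + Z1 = 1001.1 + 1145.5 = 2146.6
R = -144.4 / 2146.6 = -0.0673

-0.0673


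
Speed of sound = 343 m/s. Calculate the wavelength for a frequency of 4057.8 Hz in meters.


Given values:
  c = 343 m/s, f = 4057.8 Hz
Formula: lambda = c / f
lambda = 343 / 4057.8
lambda = 0.0845

0.0845 m


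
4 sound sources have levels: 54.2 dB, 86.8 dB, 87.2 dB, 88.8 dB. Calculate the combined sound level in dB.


Formula: L_total = 10 * log10( sum(10^(Li/10)) )
  Source 1: 10^(54.2/10) = 263026.7992
  Source 2: 10^(86.8/10) = 478630092.3226
  Source 3: 10^(87.2/10) = 524807460.2498
  Source 4: 10^(88.8/10) = 758577575.0292
Sum of linear values = 1762278154.4008
L_total = 10 * log10(1762278154.4008) = 92.46

92.46 dB


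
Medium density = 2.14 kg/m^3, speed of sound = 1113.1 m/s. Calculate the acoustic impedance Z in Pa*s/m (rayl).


Given values:
  rho = 2.14 kg/m^3
  c = 1113.1 m/s
Formula: Z = rho * c
Z = 2.14 * 1113.1
Z = 2382.03

2382.03 rayl


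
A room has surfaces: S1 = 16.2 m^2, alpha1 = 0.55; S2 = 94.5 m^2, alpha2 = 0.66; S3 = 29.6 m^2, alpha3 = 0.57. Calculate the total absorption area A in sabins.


Given surfaces:
  Surface 1: 16.2 * 0.55 = 8.91
  Surface 2: 94.5 * 0.66 = 62.37
  Surface 3: 29.6 * 0.57 = 16.872
Formula: A = sum(Si * alpha_i)
A = 8.91 + 62.37 + 16.872
A = 88.15

88.15 sabins


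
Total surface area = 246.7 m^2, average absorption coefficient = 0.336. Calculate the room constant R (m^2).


Given values:
  S = 246.7 m^2, alpha = 0.336
Formula: R = S * alpha / (1 - alpha)
Numerator: 246.7 * 0.336 = 82.8912
Denominator: 1 - 0.336 = 0.664
R = 82.8912 / 0.664 = 124.84

124.84 m^2


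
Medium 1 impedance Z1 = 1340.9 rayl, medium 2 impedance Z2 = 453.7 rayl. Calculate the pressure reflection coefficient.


Given values:
  Z1 = 1340.9 rayl, Z2 = 453.7 rayl
Formula: R = (Z2 - Z1) / (Z2 + Z1)
Numerator: Z2 - Z1 = 453.7 - 1340.9 = -887.2
Denominator: Z2 + Z1 = 453.7 + 1340.9 = 1794.6
R = -887.2 / 1794.6 = -0.4944

-0.4944


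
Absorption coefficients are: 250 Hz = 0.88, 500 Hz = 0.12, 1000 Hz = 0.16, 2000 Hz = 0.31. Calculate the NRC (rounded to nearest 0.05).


Given values:
  a_250 = 0.88, a_500 = 0.12
  a_1000 = 0.16, a_2000 = 0.31
Formula: NRC = (a250 + a500 + a1000 + a2000) / 4
Sum = 0.88 + 0.12 + 0.16 + 0.31 = 1.47
NRC = 1.47 / 4 = 0.3675
Rounded to nearest 0.05: 0.35

0.35


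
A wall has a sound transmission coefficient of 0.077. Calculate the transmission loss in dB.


Given values:
  tau = 0.077
Formula: TL = 10 * log10(1 / tau)
Compute 1 / tau = 1 / 0.077 = 12.987
Compute log10(12.987) = 1.113509
TL = 10 * 1.113509 = 11.14

11.14 dB


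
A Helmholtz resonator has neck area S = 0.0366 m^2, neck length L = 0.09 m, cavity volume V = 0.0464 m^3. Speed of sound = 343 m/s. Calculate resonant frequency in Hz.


Given values:
  S = 0.0366 m^2, L = 0.09 m, V = 0.0464 m^3, c = 343 m/s
Formula: f = (c / (2*pi)) * sqrt(S / (V * L))
Compute V * L = 0.0464 * 0.09 = 0.004176
Compute S / (V * L) = 0.0366 / 0.004176 = 8.7644
Compute sqrt(8.7644) = 2.960473
Compute c / (2*pi) = 343 / 6.283185 = 54.590148
f = 54.590148 * 2.960473 = 161.61

161.61 Hz


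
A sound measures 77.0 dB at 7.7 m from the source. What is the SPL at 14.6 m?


Given values:
  SPL1 = 77.0 dB, r1 = 7.7 m, r2 = 14.6 m
Formula: SPL2 = SPL1 - 20 * log10(r2 / r1)
Compute ratio: r2 / r1 = 14.6 / 7.7 = 1.8961
Compute log10: log10(1.8961) = 0.277861
Compute drop: 20 * 0.277861 = 5.5572
SPL2 = 77.0 - 5.5572 = 71.44

71.44 dB


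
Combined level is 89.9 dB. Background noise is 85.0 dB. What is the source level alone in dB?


Given values:
  L_total = 89.9 dB, L_bg = 85.0 dB
Formula: L_source = 10 * log10(10^(L_total/10) - 10^(L_bg/10))
Convert to linear:
  10^(89.9/10) = 977237220.9558
  10^(85.0/10) = 316227766.0168
Difference: 977237220.9558 - 316227766.0168 = 661009454.939
L_source = 10 * log10(661009454.939) = 88.2

88.2 dB


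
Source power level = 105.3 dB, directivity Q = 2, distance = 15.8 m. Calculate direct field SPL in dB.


Given values:
  Lw = 105.3 dB, Q = 2, r = 15.8 m
Formula: SPL = Lw + 10 * log10(Q / (4 * pi * r^2))
Compute 4 * pi * r^2 = 4 * pi * 15.8^2 = 3137.0688
Compute Q / denom = 2 / 3137.0688 = 0.00063754
Compute 10 * log10(0.00063754) = -31.9549
SPL = 105.3 + (-31.9549) = 73.35

73.35 dB


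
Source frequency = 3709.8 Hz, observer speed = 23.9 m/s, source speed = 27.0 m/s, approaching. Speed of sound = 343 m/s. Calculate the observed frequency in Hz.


Given values:
  f_s = 3709.8 Hz, v_o = 23.9 m/s, v_s = 27.0 m/s
  Direction: approaching
Formula: f_o = f_s * (c + v_o) / (c - v_s)
Numerator: c + v_o = 343 + 23.9 = 366.9
Denominator: c - v_s = 343 - 27.0 = 316.0
f_o = 3709.8 * 366.9 / 316.0 = 4307.36

4307.36 Hz


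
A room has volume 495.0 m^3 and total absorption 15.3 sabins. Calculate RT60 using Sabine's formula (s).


Given values:
  V = 495.0 m^3
  A = 15.3 sabins
Formula: RT60 = 0.161 * V / A
Numerator: 0.161 * 495.0 = 79.695
RT60 = 79.695 / 15.3 = 5.209

5.209 s


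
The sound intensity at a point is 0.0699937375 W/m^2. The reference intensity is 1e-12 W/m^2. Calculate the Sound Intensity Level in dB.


Given values:
  I = 0.0699937375 W/m^2
  I_ref = 1e-12 W/m^2
Formula: SIL = 10 * log10(I / I_ref)
Compute ratio: I / I_ref = 69993737500
Compute log10: log10(69993737500) = 10.845059
Multiply: SIL = 10 * 10.845059 = 108.45

108.45 dB


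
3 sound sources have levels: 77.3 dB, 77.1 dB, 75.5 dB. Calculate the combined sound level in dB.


Formula: L_total = 10 * log10( sum(10^(Li/10)) )
  Source 1: 10^(77.3/10) = 53703179.637
  Source 2: 10^(77.1/10) = 51286138.3991
  Source 3: 10^(75.5/10) = 35481338.9234
Sum of linear values = 140470656.9595
L_total = 10 * log10(140470656.9595) = 81.48

81.48 dB


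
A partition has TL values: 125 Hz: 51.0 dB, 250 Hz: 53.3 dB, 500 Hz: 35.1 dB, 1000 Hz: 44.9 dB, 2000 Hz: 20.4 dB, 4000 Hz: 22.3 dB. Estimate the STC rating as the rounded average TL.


Given TL values at each frequency:
  125 Hz: 51.0 dB
  250 Hz: 53.3 dB
  500 Hz: 35.1 dB
  1000 Hz: 44.9 dB
  2000 Hz: 20.4 dB
  4000 Hz: 22.3 dB
Formula: STC ~ round(average of TL values)
Sum = 51.0 + 53.3 + 35.1 + 44.9 + 20.4 + 22.3 = 227.0
Average = 227.0 / 6 = 37.83
Rounded: 38

38


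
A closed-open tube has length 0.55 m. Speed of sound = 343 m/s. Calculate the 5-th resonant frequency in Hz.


Given values:
  Tube type: closed-open, L = 0.55 m, c = 343 m/s, n = 5
Formula: f_n = (2n - 1) * c / (4 * L)
Compute 2n - 1 = 2*5 - 1 = 9
Compute 4 * L = 4 * 0.55 = 2.2
f = 9 * 343 / 2.2
f = 1403.18

1403.18 Hz


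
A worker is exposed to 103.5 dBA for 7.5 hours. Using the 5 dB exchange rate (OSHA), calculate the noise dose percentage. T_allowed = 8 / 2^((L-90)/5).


Given values:
  L = 103.5 dBA, T = 7.5 hours
Formula: T_allowed = 8 / 2^((L - 90) / 5)
Compute exponent: (103.5 - 90) / 5 = 2.7
Compute 2^(2.7) = 6.498019
T_allowed = 8 / 6.498019 = 1.231144 hours
Dose = (T / T_allowed) * 100
Dose = (7.5 / 1.231144) * 100 = 609.19

609.19 %


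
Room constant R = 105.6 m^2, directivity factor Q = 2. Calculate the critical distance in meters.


Given values:
  R = 105.6 m^2, Q = 2
Formula: d_c = 0.141 * sqrt(Q * R)
Compute Q * R = 2 * 105.6 = 211.2
Compute sqrt(211.2) = 14.5327
d_c = 0.141 * 14.5327 = 2.049

2.049 m


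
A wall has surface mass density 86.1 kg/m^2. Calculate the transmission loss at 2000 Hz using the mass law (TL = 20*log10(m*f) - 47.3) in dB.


Given values:
  m = 86.1 kg/m^2, f = 2000 Hz
Formula: TL = 20 * log10(m * f) - 47.3
Compute m * f = 86.1 * 2000 = 172200.0
Compute log10(172200.0) = 5.236033
Compute 20 * 5.236033 = 104.7207
TL = 104.7207 - 47.3 = 57.42

57.42 dB


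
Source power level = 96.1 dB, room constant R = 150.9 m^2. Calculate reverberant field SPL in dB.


Given values:
  Lw = 96.1 dB, R = 150.9 m^2
Formula: SPL = Lw + 10 * log10(4 / R)
Compute 4 / R = 4 / 150.9 = 0.026508
Compute 10 * log10(0.026508) = -15.7662
SPL = 96.1 + (-15.7662) = 80.33

80.33 dB


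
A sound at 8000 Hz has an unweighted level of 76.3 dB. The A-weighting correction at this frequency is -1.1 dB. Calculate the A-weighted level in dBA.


Given values:
  SPL = 76.3 dB
  A-weighting at 8000 Hz = -1.1 dB
Formula: L_A = SPL + A_weight
L_A = 76.3 + (-1.1)
L_A = 75.2

75.2 dBA


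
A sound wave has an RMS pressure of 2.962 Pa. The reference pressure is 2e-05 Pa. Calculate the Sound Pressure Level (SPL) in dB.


Given values:
  p = 2.962 Pa
  p_ref = 2e-05 Pa
Formula: SPL = 20 * log10(p / p_ref)
Compute ratio: p / p_ref = 2.962 / 2e-05 = 148100
Compute log10: log10(148100) = 5.170555
Multiply: SPL = 20 * 5.170555 = 103.41

103.41 dB


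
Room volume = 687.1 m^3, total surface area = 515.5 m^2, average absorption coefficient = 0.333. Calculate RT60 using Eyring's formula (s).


Given values:
  V = 687.1 m^3, S = 515.5 m^2, alpha = 0.333
Formula: RT60 = 0.161 * V / (-S * ln(1 - alpha))
Compute ln(1 - 0.333) = ln(0.667) = -0.404965
Denominator: -515.5 * -0.404965 = 208.7595
Numerator: 0.161 * 687.1 = 110.6231
RT60 = 110.6231 / 208.7595 = 0.53

0.53 s


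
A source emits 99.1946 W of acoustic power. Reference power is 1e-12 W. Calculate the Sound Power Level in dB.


Given values:
  W = 99.1946 W
  W_ref = 1e-12 W
Formula: SWL = 10 * log10(W / W_ref)
Compute ratio: W / W_ref = 99194600000000
Compute log10: log10(99194600000000) = 13.996488
Multiply: SWL = 10 * 13.996488 = 139.96

139.96 dB


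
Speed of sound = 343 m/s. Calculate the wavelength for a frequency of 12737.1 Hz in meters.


Given values:
  c = 343 m/s, f = 12737.1 Hz
Formula: lambda = c / f
lambda = 343 / 12737.1
lambda = 0.0269

0.0269 m


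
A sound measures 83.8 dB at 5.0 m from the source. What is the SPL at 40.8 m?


Given values:
  SPL1 = 83.8 dB, r1 = 5.0 m, r2 = 40.8 m
Formula: SPL2 = SPL1 - 20 * log10(r2 / r1)
Compute ratio: r2 / r1 = 40.8 / 5.0 = 8.16
Compute log10: log10(8.16) = 0.91169
Compute drop: 20 * 0.91169 = 18.2338
SPL2 = 83.8 - 18.2338 = 65.57

65.57 dB


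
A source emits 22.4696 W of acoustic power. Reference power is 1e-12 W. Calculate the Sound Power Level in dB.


Given values:
  W = 22.4696 W
  W_ref = 1e-12 W
Formula: SWL = 10 * log10(W / W_ref)
Compute ratio: W / W_ref = 22469600000000
Compute log10: log10(22469600000000) = 13.351595
Multiply: SWL = 10 * 13.351595 = 133.52

133.52 dB


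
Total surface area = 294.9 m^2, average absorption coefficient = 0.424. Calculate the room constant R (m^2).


Given values:
  S = 294.9 m^2, alpha = 0.424
Formula: R = S * alpha / (1 - alpha)
Numerator: 294.9 * 0.424 = 125.0376
Denominator: 1 - 0.424 = 0.576
R = 125.0376 / 0.576 = 217.08

217.08 m^2


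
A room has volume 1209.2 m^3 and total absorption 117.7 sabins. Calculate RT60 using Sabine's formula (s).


Given values:
  V = 1209.2 m^3
  A = 117.7 sabins
Formula: RT60 = 0.161 * V / A
Numerator: 0.161 * 1209.2 = 194.6812
RT60 = 194.6812 / 117.7 = 1.654

1.654 s


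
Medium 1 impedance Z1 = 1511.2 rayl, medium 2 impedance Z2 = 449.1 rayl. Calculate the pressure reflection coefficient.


Given values:
  Z1 = 1511.2 rayl, Z2 = 449.1 rayl
Formula: R = (Z2 - Z1) / (Z2 + Z1)
Numerator: Z2 - Z1 = 449.1 - 1511.2 = -1062.1
Denominator: Z2 + Z1 = 449.1 + 1511.2 = 1960.3
R = -1062.1 / 1960.3 = -0.5418

-0.5418


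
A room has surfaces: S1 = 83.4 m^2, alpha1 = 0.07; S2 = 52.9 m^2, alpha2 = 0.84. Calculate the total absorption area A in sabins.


Given surfaces:
  Surface 1: 83.4 * 0.07 = 5.838
  Surface 2: 52.9 * 0.84 = 44.436
Formula: A = sum(Si * alpha_i)
A = 5.838 + 44.436
A = 50.27

50.27 sabins


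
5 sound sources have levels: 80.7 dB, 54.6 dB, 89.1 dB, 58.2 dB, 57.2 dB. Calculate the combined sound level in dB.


Formula: L_total = 10 * log10( sum(10^(Li/10)) )
  Source 1: 10^(80.7/10) = 117489755.494
  Source 2: 10^(54.6/10) = 288403.1503
  Source 3: 10^(89.1/10) = 812830516.1641
  Source 4: 10^(58.2/10) = 660693.448
  Source 5: 10^(57.2/10) = 524807.4602
Sum of linear values = 931794175.7166
L_total = 10 * log10(931794175.7166) = 89.69

89.69 dB


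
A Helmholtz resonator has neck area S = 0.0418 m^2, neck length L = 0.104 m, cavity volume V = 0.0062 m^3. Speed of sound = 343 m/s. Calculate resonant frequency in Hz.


Given values:
  S = 0.0418 m^2, L = 0.104 m, V = 0.0062 m^3, c = 343 m/s
Formula: f = (c / (2*pi)) * sqrt(S / (V * L))
Compute V * L = 0.0062 * 0.104 = 0.0006448
Compute S / (V * L) = 0.0418 / 0.0006448 = 64.8263
Compute sqrt(64.8263) = 8.051478
Compute c / (2*pi) = 343 / 6.283185 = 54.590148
f = 54.590148 * 8.051478 = 439.53

439.53 Hz


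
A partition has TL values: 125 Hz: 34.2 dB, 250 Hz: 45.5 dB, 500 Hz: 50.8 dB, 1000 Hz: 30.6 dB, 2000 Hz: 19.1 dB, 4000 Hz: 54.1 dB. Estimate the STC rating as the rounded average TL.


Given TL values at each frequency:
  125 Hz: 34.2 dB
  250 Hz: 45.5 dB
  500 Hz: 50.8 dB
  1000 Hz: 30.6 dB
  2000 Hz: 19.1 dB
  4000 Hz: 54.1 dB
Formula: STC ~ round(average of TL values)
Sum = 34.2 + 45.5 + 50.8 + 30.6 + 19.1 + 54.1 = 234.3
Average = 234.3 / 6 = 39.05
Rounded: 39

39


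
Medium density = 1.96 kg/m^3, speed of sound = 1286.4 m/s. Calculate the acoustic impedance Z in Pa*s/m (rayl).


Given values:
  rho = 1.96 kg/m^3
  c = 1286.4 m/s
Formula: Z = rho * c
Z = 1.96 * 1286.4
Z = 2521.34

2521.34 rayl


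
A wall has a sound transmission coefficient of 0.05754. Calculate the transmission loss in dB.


Given values:
  tau = 0.05754
Formula: TL = 10 * log10(1 / tau)
Compute 1 / tau = 1 / 0.05754 = 17.3792
Compute log10(17.3792) = 1.24003
TL = 10 * 1.24003 = 12.4

12.4 dB


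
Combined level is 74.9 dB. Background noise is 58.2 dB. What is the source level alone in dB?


Given values:
  L_total = 74.9 dB, L_bg = 58.2 dB
Formula: L_source = 10 * log10(10^(L_total/10) - 10^(L_bg/10))
Convert to linear:
  10^(74.9/10) = 30902954.3251
  10^(58.2/10) = 660693.448
Difference: 30902954.3251 - 660693.448 = 30242260.8771
L_source = 10 * log10(30242260.8771) = 74.81

74.81 dB


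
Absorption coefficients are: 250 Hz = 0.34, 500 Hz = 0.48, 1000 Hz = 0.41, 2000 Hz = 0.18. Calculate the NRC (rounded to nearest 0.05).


Given values:
  a_250 = 0.34, a_500 = 0.48
  a_1000 = 0.41, a_2000 = 0.18
Formula: NRC = (a250 + a500 + a1000 + a2000) / 4
Sum = 0.34 + 0.48 + 0.41 + 0.18 = 1.41
NRC = 1.41 / 4 = 0.3525
Rounded to nearest 0.05: 0.35

0.35


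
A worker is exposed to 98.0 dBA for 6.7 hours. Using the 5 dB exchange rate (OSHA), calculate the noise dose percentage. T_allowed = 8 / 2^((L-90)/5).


Given values:
  L = 98.0 dBA, T = 6.7 hours
Formula: T_allowed = 8 / 2^((L - 90) / 5)
Compute exponent: (98.0 - 90) / 5 = 1.6
Compute 2^(1.6) = 3.031433
T_allowed = 8 / 3.031433 = 2.639016 hours
Dose = (T / T_allowed) * 100
Dose = (6.7 / 2.639016) * 100 = 253.88

253.88 %


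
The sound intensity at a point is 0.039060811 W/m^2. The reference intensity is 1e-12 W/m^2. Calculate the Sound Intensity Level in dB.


Given values:
  I = 0.039060811 W/m^2
  I_ref = 1e-12 W/m^2
Formula: SIL = 10 * log10(I / I_ref)
Compute ratio: I / I_ref = 39060811000
Compute log10: log10(39060811000) = 10.591741
Multiply: SIL = 10 * 10.591741 = 105.92

105.92 dB


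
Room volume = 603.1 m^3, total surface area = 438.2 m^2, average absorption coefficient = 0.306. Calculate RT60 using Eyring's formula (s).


Given values:
  V = 603.1 m^3, S = 438.2 m^2, alpha = 0.306
Formula: RT60 = 0.161 * V / (-S * ln(1 - alpha))
Compute ln(1 - 0.306) = ln(0.694) = -0.365283
Denominator: -438.2 * -0.365283 = 160.067
Numerator: 0.161 * 603.1 = 97.0991
RT60 = 97.0991 / 160.067 = 0.607

0.607 s


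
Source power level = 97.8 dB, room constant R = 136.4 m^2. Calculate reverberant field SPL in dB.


Given values:
  Lw = 97.8 dB, R = 136.4 m^2
Formula: SPL = Lw + 10 * log10(4 / R)
Compute 4 / R = 4 / 136.4 = 0.029326
Compute 10 * log10(0.029326) = -15.3275
SPL = 97.8 + (-15.3275) = 82.47

82.47 dB


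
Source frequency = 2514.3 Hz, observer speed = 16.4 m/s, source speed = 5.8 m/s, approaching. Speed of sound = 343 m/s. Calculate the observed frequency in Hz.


Given values:
  f_s = 2514.3 Hz, v_o = 16.4 m/s, v_s = 5.8 m/s
  Direction: approaching
Formula: f_o = f_s * (c + v_o) / (c - v_s)
Numerator: c + v_o = 343 + 16.4 = 359.4
Denominator: c - v_s = 343 - 5.8 = 337.2
f_o = 2514.3 * 359.4 / 337.2 = 2679.83

2679.83 Hz


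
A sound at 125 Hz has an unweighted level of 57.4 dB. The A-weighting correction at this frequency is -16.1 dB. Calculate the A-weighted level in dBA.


Given values:
  SPL = 57.4 dB
  A-weighting at 125 Hz = -16.1 dB
Formula: L_A = SPL + A_weight
L_A = 57.4 + (-16.1)
L_A = 41.3

41.3 dBA


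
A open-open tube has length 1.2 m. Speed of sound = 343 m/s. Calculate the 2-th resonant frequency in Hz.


Given values:
  Tube type: open-open, L = 1.2 m, c = 343 m/s, n = 2
Formula: f_n = n * c / (2 * L)
Compute 2 * L = 2 * 1.2 = 2.4
f = 2 * 343 / 2.4
f = 285.83

285.83 Hz


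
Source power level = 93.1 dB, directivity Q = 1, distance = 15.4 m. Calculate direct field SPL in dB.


Given values:
  Lw = 93.1 dB, Q = 1, r = 15.4 m
Formula: SPL = Lw + 10 * log10(Q / (4 * pi * r^2))
Compute 4 * pi * r^2 = 4 * pi * 15.4^2 = 2980.2405
Compute Q / denom = 1 / 2980.2405 = 0.00033554
Compute 10 * log10(0.00033554) = -34.7426
SPL = 93.1 + (-34.7426) = 58.36

58.36 dB


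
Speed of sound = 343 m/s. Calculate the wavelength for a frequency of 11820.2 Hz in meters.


Given values:
  c = 343 m/s, f = 11820.2 Hz
Formula: lambda = c / f
lambda = 343 / 11820.2
lambda = 0.029

0.029 m


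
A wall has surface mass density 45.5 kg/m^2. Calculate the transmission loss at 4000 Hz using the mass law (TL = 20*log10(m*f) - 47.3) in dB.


Given values:
  m = 45.5 kg/m^2, f = 4000 Hz
Formula: TL = 20 * log10(m * f) - 47.3
Compute m * f = 45.5 * 4000 = 182000.0
Compute log10(182000.0) = 5.260071
Compute 20 * 5.260071 = 105.2014
TL = 105.2014 - 47.3 = 57.9

57.9 dB


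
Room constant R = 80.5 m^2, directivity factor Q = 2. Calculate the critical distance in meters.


Given values:
  R = 80.5 m^2, Q = 2
Formula: d_c = 0.141 * sqrt(Q * R)
Compute Q * R = 2 * 80.5 = 161.0
Compute sqrt(161.0) = 12.6886
d_c = 0.141 * 12.6886 = 1.789

1.789 m


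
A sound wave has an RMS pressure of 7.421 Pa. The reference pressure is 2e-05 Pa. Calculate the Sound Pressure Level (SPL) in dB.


Given values:
  p = 7.421 Pa
  p_ref = 2e-05 Pa
Formula: SPL = 20 * log10(p / p_ref)
Compute ratio: p / p_ref = 7.421 / 2e-05 = 371050
Compute log10: log10(371050) = 5.569432
Multiply: SPL = 20 * 5.569432 = 111.39

111.39 dB


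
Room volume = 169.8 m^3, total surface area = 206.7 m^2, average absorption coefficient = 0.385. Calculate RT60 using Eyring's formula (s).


Given values:
  V = 169.8 m^3, S = 206.7 m^2, alpha = 0.385
Formula: RT60 = 0.161 * V / (-S * ln(1 - alpha))
Compute ln(1 - 0.385) = ln(0.615) = -0.486133
Denominator: -206.7 * -0.486133 = 100.4837
Numerator: 0.161 * 169.8 = 27.3378
RT60 = 27.3378 / 100.4837 = 0.272

0.272 s


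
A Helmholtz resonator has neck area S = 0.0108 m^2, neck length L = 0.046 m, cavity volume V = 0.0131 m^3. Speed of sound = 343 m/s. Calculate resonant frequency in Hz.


Given values:
  S = 0.0108 m^2, L = 0.046 m, V = 0.0131 m^3, c = 343 m/s
Formula: f = (c / (2*pi)) * sqrt(S / (V * L))
Compute V * L = 0.0131 * 0.046 = 0.0006026
Compute S / (V * L) = 0.0108 / 0.0006026 = 17.9223
Compute sqrt(17.9223) = 4.233474
Compute c / (2*pi) = 343 / 6.283185 = 54.590148
f = 54.590148 * 4.233474 = 231.11

231.11 Hz


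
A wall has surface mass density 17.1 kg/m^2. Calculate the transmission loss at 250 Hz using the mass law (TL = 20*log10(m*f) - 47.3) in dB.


Given values:
  m = 17.1 kg/m^2, f = 250 Hz
Formula: TL = 20 * log10(m * f) - 47.3
Compute m * f = 17.1 * 250 = 4275.0
Compute log10(4275.0) = 3.630936
Compute 20 * 3.630936 = 72.6187
TL = 72.6187 - 47.3 = 25.32

25.32 dB


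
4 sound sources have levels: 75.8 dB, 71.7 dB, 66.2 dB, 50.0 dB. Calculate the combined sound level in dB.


Formula: L_total = 10 * log10( sum(10^(Li/10)) )
  Source 1: 10^(75.8/10) = 38018939.6321
  Source 2: 10^(71.7/10) = 14791083.8817
  Source 3: 10^(66.2/10) = 4168693.8347
  Source 4: 10^(50.0/10) = 100000.0
Sum of linear values = 57078717.3485
L_total = 10 * log10(57078717.3485) = 77.56

77.56 dB


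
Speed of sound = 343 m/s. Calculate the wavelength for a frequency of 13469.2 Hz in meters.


Given values:
  c = 343 m/s, f = 13469.2 Hz
Formula: lambda = c / f
lambda = 343 / 13469.2
lambda = 0.0255

0.0255 m


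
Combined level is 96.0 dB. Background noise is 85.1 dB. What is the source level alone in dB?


Given values:
  L_total = 96.0 dB, L_bg = 85.1 dB
Formula: L_source = 10 * log10(10^(L_total/10) - 10^(L_bg/10))
Convert to linear:
  10^(96.0/10) = 3981071705.535
  10^(85.1/10) = 323593656.9296
Difference: 3981071705.535 - 323593656.9296 = 3657478048.6054
L_source = 10 * log10(3657478048.6054) = 95.63

95.63 dB


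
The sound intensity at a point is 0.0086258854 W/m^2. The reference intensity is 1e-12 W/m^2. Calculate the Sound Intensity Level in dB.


Given values:
  I = 0.0086258854 W/m^2
  I_ref = 1e-12 W/m^2
Formula: SIL = 10 * log10(I / I_ref)
Compute ratio: I / I_ref = 8625885400
Compute log10: log10(8625885400) = 9.935804
Multiply: SIL = 10 * 9.935804 = 99.36

99.36 dB


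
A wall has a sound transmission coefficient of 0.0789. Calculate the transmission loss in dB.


Given values:
  tau = 0.0789
Formula: TL = 10 * log10(1 / tau)
Compute 1 / tau = 1 / 0.0789 = 12.6743
Compute log10(12.6743) = 1.102924
TL = 10 * 1.102924 = 11.03

11.03 dB


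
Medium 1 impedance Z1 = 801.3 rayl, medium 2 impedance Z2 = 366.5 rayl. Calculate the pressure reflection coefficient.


Given values:
  Z1 = 801.3 rayl, Z2 = 366.5 rayl
Formula: R = (Z2 - Z1) / (Z2 + Z1)
Numerator: Z2 - Z1 = 366.5 - 801.3 = -434.8
Denominator: Z2 + Z1 = 366.5 + 801.3 = 1167.8
R = -434.8 / 1167.8 = -0.3723

-0.3723


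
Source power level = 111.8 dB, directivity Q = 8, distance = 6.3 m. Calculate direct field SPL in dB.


Given values:
  Lw = 111.8 dB, Q = 8, r = 6.3 m
Formula: SPL = Lw + 10 * log10(Q / (4 * pi * r^2))
Compute 4 * pi * r^2 = 4 * pi * 6.3^2 = 498.7592
Compute Q / denom = 8 / 498.7592 = 0.0160398
Compute 10 * log10(0.0160398) = -17.948
SPL = 111.8 + (-17.948) = 93.85

93.85 dB


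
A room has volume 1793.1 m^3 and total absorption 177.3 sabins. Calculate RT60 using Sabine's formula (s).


Given values:
  V = 1793.1 m^3
  A = 177.3 sabins
Formula: RT60 = 0.161 * V / A
Numerator: 0.161 * 1793.1 = 288.6891
RT60 = 288.6891 / 177.3 = 1.628

1.628 s


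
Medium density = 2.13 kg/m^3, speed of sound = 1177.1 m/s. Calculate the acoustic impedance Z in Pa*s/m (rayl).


Given values:
  rho = 2.13 kg/m^3
  c = 1177.1 m/s
Formula: Z = rho * c
Z = 2.13 * 1177.1
Z = 2507.22

2507.22 rayl


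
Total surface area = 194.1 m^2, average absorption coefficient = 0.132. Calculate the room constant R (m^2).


Given values:
  S = 194.1 m^2, alpha = 0.132
Formula: R = S * alpha / (1 - alpha)
Numerator: 194.1 * 0.132 = 25.6212
Denominator: 1 - 0.132 = 0.868
R = 25.6212 / 0.868 = 29.52

29.52 m^2


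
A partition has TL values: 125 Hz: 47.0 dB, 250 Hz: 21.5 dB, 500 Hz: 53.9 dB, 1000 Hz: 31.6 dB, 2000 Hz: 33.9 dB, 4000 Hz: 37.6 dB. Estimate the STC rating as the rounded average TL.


Given TL values at each frequency:
  125 Hz: 47.0 dB
  250 Hz: 21.5 dB
  500 Hz: 53.9 dB
  1000 Hz: 31.6 dB
  2000 Hz: 33.9 dB
  4000 Hz: 37.6 dB
Formula: STC ~ round(average of TL values)
Sum = 47.0 + 21.5 + 53.9 + 31.6 + 33.9 + 37.6 = 225.5
Average = 225.5 / 6 = 37.58
Rounded: 38

38


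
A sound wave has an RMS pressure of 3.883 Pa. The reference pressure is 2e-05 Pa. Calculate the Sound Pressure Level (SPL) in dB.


Given values:
  p = 3.883 Pa
  p_ref = 2e-05 Pa
Formula: SPL = 20 * log10(p / p_ref)
Compute ratio: p / p_ref = 3.883 / 2e-05 = 194150
Compute log10: log10(194150) = 5.288137
Multiply: SPL = 20 * 5.288137 = 105.76

105.76 dB


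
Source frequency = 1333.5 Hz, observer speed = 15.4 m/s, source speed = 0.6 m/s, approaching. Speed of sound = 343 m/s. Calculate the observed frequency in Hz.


Given values:
  f_s = 1333.5 Hz, v_o = 15.4 m/s, v_s = 0.6 m/s
  Direction: approaching
Formula: f_o = f_s * (c + v_o) / (c - v_s)
Numerator: c + v_o = 343 + 15.4 = 358.4
Denominator: c - v_s = 343 - 0.6 = 342.4
f_o = 1333.5 * 358.4 / 342.4 = 1395.81

1395.81 Hz


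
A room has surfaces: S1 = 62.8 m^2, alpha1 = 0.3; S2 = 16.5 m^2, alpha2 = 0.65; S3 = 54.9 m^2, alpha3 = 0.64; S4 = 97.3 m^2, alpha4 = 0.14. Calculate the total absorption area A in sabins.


Given surfaces:
  Surface 1: 62.8 * 0.3 = 18.84
  Surface 2: 16.5 * 0.65 = 10.725
  Surface 3: 54.9 * 0.64 = 35.136
  Surface 4: 97.3 * 0.14 = 13.622
Formula: A = sum(Si * alpha_i)
A = 18.84 + 10.725 + 35.136 + 13.622
A = 78.32

78.32 sabins


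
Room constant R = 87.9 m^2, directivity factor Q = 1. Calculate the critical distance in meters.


Given values:
  R = 87.9 m^2, Q = 1
Formula: d_c = 0.141 * sqrt(Q * R)
Compute Q * R = 1 * 87.9 = 87.9
Compute sqrt(87.9) = 9.3755
d_c = 0.141 * 9.3755 = 1.322

1.322 m


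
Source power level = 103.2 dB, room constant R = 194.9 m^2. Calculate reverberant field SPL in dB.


Given values:
  Lw = 103.2 dB, R = 194.9 m^2
Formula: SPL = Lw + 10 * log10(4 / R)
Compute 4 / R = 4 / 194.9 = 0.020523
Compute 10 * log10(0.020523) = -16.8776
SPL = 103.2 + (-16.8776) = 86.32

86.32 dB


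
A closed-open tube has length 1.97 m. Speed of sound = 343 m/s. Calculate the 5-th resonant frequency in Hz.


Given values:
  Tube type: closed-open, L = 1.97 m, c = 343 m/s, n = 5
Formula: f_n = (2n - 1) * c / (4 * L)
Compute 2n - 1 = 2*5 - 1 = 9
Compute 4 * L = 4 * 1.97 = 7.88
f = 9 * 343 / 7.88
f = 391.75

391.75 Hz


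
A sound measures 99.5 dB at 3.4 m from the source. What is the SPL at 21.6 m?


Given values:
  SPL1 = 99.5 dB, r1 = 3.4 m, r2 = 21.6 m
Formula: SPL2 = SPL1 - 20 * log10(r2 / r1)
Compute ratio: r2 / r1 = 21.6 / 3.4 = 6.3529
Compute log10: log10(6.3529) = 0.802972
Compute drop: 20 * 0.802972 = 16.0594
SPL2 = 99.5 - 16.0594 = 83.44

83.44 dB


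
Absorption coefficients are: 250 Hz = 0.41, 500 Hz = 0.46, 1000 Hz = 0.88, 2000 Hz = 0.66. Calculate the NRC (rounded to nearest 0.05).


Given values:
  a_250 = 0.41, a_500 = 0.46
  a_1000 = 0.88, a_2000 = 0.66
Formula: NRC = (a250 + a500 + a1000 + a2000) / 4
Sum = 0.41 + 0.46 + 0.88 + 0.66 = 2.41
NRC = 2.41 / 4 = 0.6025
Rounded to nearest 0.05: 0.6

0.6


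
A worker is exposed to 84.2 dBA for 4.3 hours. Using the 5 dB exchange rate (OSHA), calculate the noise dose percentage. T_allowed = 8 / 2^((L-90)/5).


Given values:
  L = 84.2 dBA, T = 4.3 hours
Formula: T_allowed = 8 / 2^((L - 90) / 5)
Compute exponent: (84.2 - 90) / 5 = -1.16
Compute 2^(-1.16) = 0.447513
T_allowed = 8 / 0.447513 = 17.876576 hours
Dose = (T / T_allowed) * 100
Dose = (4.3 / 17.876576) * 100 = 24.05

24.05 %


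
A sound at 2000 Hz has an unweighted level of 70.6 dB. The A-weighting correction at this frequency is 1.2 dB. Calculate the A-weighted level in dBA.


Given values:
  SPL = 70.6 dB
  A-weighting at 2000 Hz = 1.2 dB
Formula: L_A = SPL + A_weight
L_A = 70.6 + (1.2)
L_A = 71.8

71.8 dBA


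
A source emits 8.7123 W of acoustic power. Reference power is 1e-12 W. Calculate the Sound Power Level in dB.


Given values:
  W = 8.7123 W
  W_ref = 1e-12 W
Formula: SWL = 10 * log10(W / W_ref)
Compute ratio: W / W_ref = 8712300000000
Compute log10: log10(8712300000000) = 12.940133
Multiply: SWL = 10 * 12.940133 = 129.4

129.4 dB


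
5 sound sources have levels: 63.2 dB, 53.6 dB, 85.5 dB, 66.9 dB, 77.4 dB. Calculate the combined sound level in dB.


Formula: L_total = 10 * log10( sum(10^(Li/10)) )
  Source 1: 10^(63.2/10) = 2089296.1309
  Source 2: 10^(53.6/10) = 229086.7653
  Source 3: 10^(85.5/10) = 354813389.2336
  Source 4: 10^(66.9/10) = 4897788.1937
  Source 5: 10^(77.4/10) = 54954087.3858
Sum of linear values = 416983647.7093
L_total = 10 * log10(416983647.7093) = 86.2

86.2 dB
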